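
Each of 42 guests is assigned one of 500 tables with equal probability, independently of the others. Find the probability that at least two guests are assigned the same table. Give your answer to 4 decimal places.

0.8300

It's easier to compute the probability that all 42 are distinct.
P(all distinct) = 500/500 · 499/500 · ··· · 459/500 ≈ 0.1700.
So the probability of at least one match is 1 − 0.1700 = 0.8300.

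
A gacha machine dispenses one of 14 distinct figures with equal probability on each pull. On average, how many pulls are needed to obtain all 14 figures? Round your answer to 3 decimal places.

After i distinct types are collected, each trial gives a new one with probability (14−i)/14, so the expected wait for the next new type is 14/(14−i).
E = 14/14 + 14/13 + 14/12 + 14/11 + 14/10 + 14/9 + 14/8 + 14/7 + 14/6 + 14/5 + 14/4 + 14/3 + 14/2 + 14/1 = 1171733/25740 ≈ 45.522.

45.522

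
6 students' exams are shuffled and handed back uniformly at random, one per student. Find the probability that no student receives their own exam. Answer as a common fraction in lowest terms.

53/144

This is the derangement probability: permutations of 6 with no fixed point.
D(6) = 6! · (1 − 1/1! + 1/2! − ··· + (−1)^6/6!) = 265.
P = 265/720 = 53/144.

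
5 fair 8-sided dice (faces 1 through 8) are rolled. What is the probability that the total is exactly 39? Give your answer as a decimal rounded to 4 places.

0.0002

There are 8^5 = 32768 equally likely outcomes.
The number of ordered 5-tuples from {1,…,8} summing to 39 is 5.
P(sum = 39) = 5/32768 ≈ 0.0002.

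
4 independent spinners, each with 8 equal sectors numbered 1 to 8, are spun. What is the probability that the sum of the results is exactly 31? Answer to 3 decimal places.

There are 8^4 = 4096 equally likely outcomes.
The number of ordered 4-tuples from {1,…,8} summing to 31 is 4.
P(sum = 31) = 4/4096 = 1/1024 ≈ 0.001.

0.001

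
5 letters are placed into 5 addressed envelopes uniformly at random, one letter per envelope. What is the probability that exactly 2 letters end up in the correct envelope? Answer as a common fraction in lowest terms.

1/6

Choose which 2 of the 5 are fixed: C(5,2) = 10 ways.
The remaining 3 must have no fixed point: D(3) = 2.
P = 10·2/120 = 1/6.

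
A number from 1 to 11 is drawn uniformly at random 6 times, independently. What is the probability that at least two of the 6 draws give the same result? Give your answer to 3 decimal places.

0.812

P(all 6 different) = 11/11 · 10/11 · ··· · 6/11 ≈ 0.188.
P(at least two equal) = 1 − 0.188 = 0.812.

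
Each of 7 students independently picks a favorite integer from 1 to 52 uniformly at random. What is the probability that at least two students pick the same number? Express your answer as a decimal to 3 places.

It's easier to compute the probability that all 7 are distinct.
P(all distinct) = 52/52 · 51/52 · ··· · 46/52 ≈ 0.656.
So the probability of at least one match is 1 − 0.656 = 0.344.

0.344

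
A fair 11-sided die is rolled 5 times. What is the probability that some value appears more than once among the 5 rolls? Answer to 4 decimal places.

0.6558

P(all 5 different) = 11/11 · 10/11 · ··· · 7/11 ≈ 0.3442.
P(at least two equal) = 1 − 0.3442 = 0.6558.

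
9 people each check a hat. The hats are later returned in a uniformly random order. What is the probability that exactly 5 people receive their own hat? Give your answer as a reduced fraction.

Choose which 5 of the 9 are fixed: C(9,5) = 126 ways.
The remaining 4 must have no fixed point: D(4) = 9.
P = 126·9/362880 = 1/320.

1/320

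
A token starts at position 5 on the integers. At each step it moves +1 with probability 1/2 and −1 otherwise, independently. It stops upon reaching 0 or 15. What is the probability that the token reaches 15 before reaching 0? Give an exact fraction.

With a fair step, P(i) = ½P(i−1) + ½P(i+1) with P(0)=0, P(15)=1 has the linear solution P(i) = i/15.
P(5) = 5/15 = 1/3.

1/3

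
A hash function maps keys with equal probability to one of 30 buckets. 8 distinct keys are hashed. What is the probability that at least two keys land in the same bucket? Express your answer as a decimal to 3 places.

It's easier to compute the probability that all 8 are distinct.
P(all distinct) = 30/30 · 29/30 · ··· · 23/30 ≈ 0.360.
So the probability of at least one match is 1 − 0.360 = 0.640.

0.640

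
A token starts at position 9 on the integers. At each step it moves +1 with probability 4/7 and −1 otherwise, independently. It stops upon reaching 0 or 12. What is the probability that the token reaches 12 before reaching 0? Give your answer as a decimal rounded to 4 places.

0.9552

Let r = q/p = (3/7)/(4/7) = 3/4. The recurrence P(i) = p·P(i+1) + q·P(i−1) with P(0)=0, P(12)=1 gives P(i) = (1 − r^i)/(1 − r^12).
P(9) = (1 − (3/4)^9) / (1 − (3/4)^12) = 419392/439075 ≈ 0.9552.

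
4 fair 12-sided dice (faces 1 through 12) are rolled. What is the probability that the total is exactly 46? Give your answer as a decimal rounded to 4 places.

There are 12^4 = 20736 equally likely outcomes.
The number of ordered 4-tuples from {1,…,12} summing to 46 is 10.
P(sum = 46) = 10/20736 = 5/10368 ≈ 0.0005.

0.0005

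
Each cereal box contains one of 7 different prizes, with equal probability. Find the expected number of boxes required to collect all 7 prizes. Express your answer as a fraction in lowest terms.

After i distinct types are collected, each trial gives a new one with probability (7−i)/7, so the expected wait for the next new type is 7/(7−i).
E = 7/7 + 7/6 + 7/5 + 7/4 + 7/3 + 7/2 + 7/1 = 363/20.

363/20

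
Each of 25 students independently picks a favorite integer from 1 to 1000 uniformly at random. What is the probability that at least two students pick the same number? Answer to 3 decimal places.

It's easier to compute the probability that all 25 are distinct.
P(all distinct) = 1000/1000 · 999/1000 · ··· · 976/1000 ≈ 0.739.
So the probability of at least one match is 1 − 0.739 = 0.261.

0.261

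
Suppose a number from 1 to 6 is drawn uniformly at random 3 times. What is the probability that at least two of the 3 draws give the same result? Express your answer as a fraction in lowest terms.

P(all 3 different) = 6/6 · 5/6 · ··· · 4/6 = 5/9.
P(at least two equal) = 1 − 5/9 = 4/9.

4/9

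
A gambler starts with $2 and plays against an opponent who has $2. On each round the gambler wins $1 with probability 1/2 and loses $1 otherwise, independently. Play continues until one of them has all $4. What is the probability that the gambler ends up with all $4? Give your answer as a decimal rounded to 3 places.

With a fair step, P(i) = ½P(i−1) + ½P(i+1) with P(0)=0, P(4)=1 has the linear solution P(i) = i/4.
P(2) = 2/4 = 1/2 ≈ 0.500.

0.500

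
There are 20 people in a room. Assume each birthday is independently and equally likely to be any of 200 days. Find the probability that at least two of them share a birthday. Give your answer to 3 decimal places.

It's easier to compute the probability that all 20 are distinct.
P(all distinct) = 200/200 · 199/200 · ··· · 181/200 ≈ 0.374.
So the probability of at least one match is 1 − 0.374 = 0.626.

0.626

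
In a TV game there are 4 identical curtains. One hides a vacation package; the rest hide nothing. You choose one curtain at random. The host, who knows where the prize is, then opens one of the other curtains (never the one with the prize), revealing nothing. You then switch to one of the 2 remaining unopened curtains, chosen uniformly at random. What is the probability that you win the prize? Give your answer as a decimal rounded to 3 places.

Your original curtain holds the prize with probability 1/4, so the other 3 collectively hold it with probability 3/4.
The host can always find an empty curtain to open, so this doesn't change that 3/4; it is now spread over the 2 remaining unopened curtains.
P(win by switching) = (3/4) · (1/2) = 3/8 ≈ 0.375.

0.375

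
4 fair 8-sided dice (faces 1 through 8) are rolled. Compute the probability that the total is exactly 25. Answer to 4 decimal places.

0.0293

There are 8^4 = 4096 equally likely outcomes.
The number of ordered 4-tuples from {1,…,8} summing to 25 is 120.
P(sum = 25) = 120/4096 = 15/512 ≈ 0.0293.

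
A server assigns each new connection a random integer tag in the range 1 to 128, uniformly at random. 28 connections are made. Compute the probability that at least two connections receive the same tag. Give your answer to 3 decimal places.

0.959

It's easier to compute the probability that all 28 are distinct.
P(all distinct) = 128/128 · 127/128 · ··· · 101/128 ≈ 0.041.
So the probability of at least one match is 1 − 0.041 = 0.959.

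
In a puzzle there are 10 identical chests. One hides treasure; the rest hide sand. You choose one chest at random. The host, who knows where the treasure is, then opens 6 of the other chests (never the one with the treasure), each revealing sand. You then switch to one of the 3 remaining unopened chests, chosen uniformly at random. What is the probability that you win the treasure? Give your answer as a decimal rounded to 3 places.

Your original chest holds the treasure with probability 1/10, so the other 9 collectively hold it with probability 9/10.
The host can always find 6 empty chests to open, so the reveals don't change that 9/10; it is now spread over the 3 remaining unopened chests.
P(win by switching) = (9/10) · (1/3) = 3/10 ≈ 0.300.

0.300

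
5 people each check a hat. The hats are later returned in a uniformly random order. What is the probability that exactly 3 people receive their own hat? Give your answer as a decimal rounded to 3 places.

Choose which 3 of the 5 are fixed: C(5,3) = 10 ways.
The remaining 2 must have no fixed point: D(2) = 1.
P = 10·1/120 = 1/12 ≈ 0.083.

0.083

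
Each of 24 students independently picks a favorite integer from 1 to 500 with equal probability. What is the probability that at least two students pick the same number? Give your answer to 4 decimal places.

It's easier to compute the probability that all 24 are distinct.
P(all distinct) = 500/500 · 499/500 · ··· · 477/500 ≈ 0.5707.
So the probability of at least one match is 1 − 0.5707 = 0.4293.

0.4293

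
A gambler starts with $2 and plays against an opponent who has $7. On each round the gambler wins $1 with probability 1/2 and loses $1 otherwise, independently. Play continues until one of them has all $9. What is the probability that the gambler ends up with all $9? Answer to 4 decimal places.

With a fair step, P(i) = ½P(i−1) + ½P(i+1) with P(0)=0, P(9)=1 has the linear solution P(i) = i/9.
P(2) = 2/9 ≈ 0.2222.

0.2222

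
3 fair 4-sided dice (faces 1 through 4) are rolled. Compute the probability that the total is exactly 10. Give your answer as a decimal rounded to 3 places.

There are 4^3 = 64 equally likely outcomes.
The number of ordered 3-tuples from {1,…,4} summing to 10 is 6.
P(sum = 10) = 6/64 = 3/32 ≈ 0.094.

0.094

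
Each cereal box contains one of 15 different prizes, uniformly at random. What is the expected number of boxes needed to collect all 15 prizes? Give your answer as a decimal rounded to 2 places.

After i distinct types are collected, each trial gives a new one with probability (15−i)/15, so the expected wait for the next new type is 15/(15−i).
E = 15/15 + 15/14 + 15/13 + 15/12 + 15/11 + 15/10 + 15/9 + 15/8 + 15/7 + 15/6 + 15/5 + 15/4 + 15/3 + 15/2 + 15/1 = 1195757/24024 ≈ 49.77.

49.77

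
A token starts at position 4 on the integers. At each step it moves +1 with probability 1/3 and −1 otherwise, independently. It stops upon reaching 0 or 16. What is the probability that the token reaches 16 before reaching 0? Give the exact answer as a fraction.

Let r = q/p = (2/3)/(1/3) = 2. The recurrence P(i) = p·P(i+1) + q·P(i−1) with P(0)=0, P(16)=1 gives P(i) = (1 − r^i)/(1 − r^16).
P(4) = (1 − (2)^4) / (1 − (2)^16) = 1/4369.

1/4369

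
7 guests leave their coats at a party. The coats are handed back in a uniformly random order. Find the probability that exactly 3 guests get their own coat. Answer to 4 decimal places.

Choose which 3 of the 7 are fixed: C(7,3) = 35 ways.
The remaining 4 must have no fixed point: D(4) = 9.
P = 35·9/5040 = 1/16 ≈ 0.0625.

0.0625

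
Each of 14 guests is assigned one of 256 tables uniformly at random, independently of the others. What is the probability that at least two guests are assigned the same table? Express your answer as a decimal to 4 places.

0.3036

It's easier to compute the probability that all 14 are distinct.
P(all distinct) = 256/256 · 255/256 · ··· · 243/256 ≈ 0.6964.
So the probability of at least one match is 1 − 0.6964 = 0.3036.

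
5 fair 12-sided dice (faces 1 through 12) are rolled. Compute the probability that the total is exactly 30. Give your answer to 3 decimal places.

There are 12^5 = 248832 equally likely outcomes.
The number of ordered 5-tuples from {1,…,12} summing to 30 is 11901.
P(sum = 30) = 11901/248832 = 3967/82944 ≈ 0.048.

0.048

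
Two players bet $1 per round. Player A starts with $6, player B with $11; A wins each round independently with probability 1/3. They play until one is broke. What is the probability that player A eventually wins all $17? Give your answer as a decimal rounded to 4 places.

Let r = q/p = (2/3)/(1/3) = 2. The recurrence P(i) = p·P(i+1) + q·P(i−1) with P(0)=0, P(17)=1 gives P(i) = (1 − r^i)/(1 − r^17).
P(6) = (1 − (2)^6) / (1 − (2)^17) = 63/131071 ≈ 0.0005.

0.0005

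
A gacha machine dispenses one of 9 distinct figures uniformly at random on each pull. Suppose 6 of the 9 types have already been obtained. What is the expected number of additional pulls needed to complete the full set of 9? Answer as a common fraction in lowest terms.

33/2

Starting from 6 distinct types, each trial gives a new one with probability (9−i)/9 when i types are held, so the wait for the next new type is 9/(9−i).
E = 9/3 + 9/2 + 9/1 = 33/2.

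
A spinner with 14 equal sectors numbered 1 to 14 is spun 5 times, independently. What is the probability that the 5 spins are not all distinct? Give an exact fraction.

2657/4802

P(all 5 different) = 14/14 · 13/14 · ··· · 10/14 = 2145/4802.
P(at least two equal) = 1 − 2145/4802 = 2657/4802.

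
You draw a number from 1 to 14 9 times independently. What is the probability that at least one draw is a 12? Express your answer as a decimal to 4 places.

0.4867

P(no draw is a 12) = (13/14)^9 ≈ 0.5133.
P(at least one) = 1 − 0.5133 = 0.4867.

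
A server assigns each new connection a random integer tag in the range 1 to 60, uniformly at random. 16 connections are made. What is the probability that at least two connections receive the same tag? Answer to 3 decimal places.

0.889

It's easier to compute the probability that all 16 are distinct.
P(all distinct) = 60/60 · 59/60 · ··· · 45/60 ≈ 0.111.
So the probability of at least one match is 1 − 0.111 = 0.889.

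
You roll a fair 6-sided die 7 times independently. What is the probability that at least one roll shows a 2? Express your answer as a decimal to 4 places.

P(no roll shows a 2) = (5/6)^7 ≈ 0.2791.
P(at least one) = 1 − 0.2791 = 0.7209.

0.7209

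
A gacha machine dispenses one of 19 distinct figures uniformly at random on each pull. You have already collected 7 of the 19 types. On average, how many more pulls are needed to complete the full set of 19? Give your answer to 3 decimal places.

Starting from 7 distinct types, each trial gives a new one with probability (19−i)/19 when i types are held, so the wait for the next new type is 19/(19−i).
E = 19/12 + 19/11 + 19/10 + 19/9 + 19/8 + 19/7 + 19/6 + 19/5 + 19/4 + 19/3 + 19/2 + 19/1 = 1634399/27720 ≈ 58.961.

58.961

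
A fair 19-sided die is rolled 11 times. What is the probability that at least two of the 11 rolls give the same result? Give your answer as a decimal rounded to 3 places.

P(all 11 different) = 19/19 · 18/19 · ··· · 9/19 ≈ 0.026.
P(at least two equal) = 1 − 0.026 = 0.974.

0.974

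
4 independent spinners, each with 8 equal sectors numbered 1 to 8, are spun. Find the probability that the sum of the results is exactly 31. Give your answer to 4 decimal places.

There are 8^4 = 4096 equally likely outcomes.
The number of ordered 4-tuples from {1,…,8} summing to 31 is 4.
P(sum = 31) = 4/4096 = 1/1024 ≈ 0.0010.

0.0010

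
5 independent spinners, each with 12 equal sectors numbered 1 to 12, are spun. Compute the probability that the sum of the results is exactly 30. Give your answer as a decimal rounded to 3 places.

0.048

There are 12^5 = 248832 equally likely outcomes.
The number of ordered 5-tuples from {1,…,12} summing to 30 is 11901.
P(sum = 30) = 11901/248832 = 3967/82944 ≈ 0.048.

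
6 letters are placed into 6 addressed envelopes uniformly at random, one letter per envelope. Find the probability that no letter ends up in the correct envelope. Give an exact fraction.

This is the derangement probability: permutations of 6 with no fixed point.
D(6) = 6! · (1 − 1/1! + 1/2! − ··· + (−1)^6/6!) = 265.
P = 265/720 = 53/144.

53/144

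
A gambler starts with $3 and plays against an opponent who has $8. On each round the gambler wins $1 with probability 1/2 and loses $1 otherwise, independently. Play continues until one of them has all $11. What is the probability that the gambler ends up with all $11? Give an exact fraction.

3/11

With a fair step, P(i) = ½P(i−1) + ½P(i+1) with P(0)=0, P(11)=1 has the linear solution P(i) = i/11.
P(3) = 3/11.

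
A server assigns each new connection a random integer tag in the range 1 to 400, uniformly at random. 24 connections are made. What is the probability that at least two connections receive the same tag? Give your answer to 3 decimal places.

It's easier to compute the probability that all 24 are distinct.
P(all distinct) = 400/400 · 399/400 · ··· · 377/400 ≈ 0.495.
So the probability of at least one match is 1 − 0.495 = 0.505.

0.505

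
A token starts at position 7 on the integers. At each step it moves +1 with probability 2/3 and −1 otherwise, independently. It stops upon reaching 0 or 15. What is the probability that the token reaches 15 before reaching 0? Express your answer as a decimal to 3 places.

Let r = q/p = (1/3)/(2/3) = 1/2. The recurrence P(i) = p·P(i+1) + q·P(i−1) with P(0)=0, P(15)=1 gives P(i) = (1 − r^i)/(1 − r^15).
P(7) = (1 − (1/2)^7) / (1 − (1/2)^15) = 32512/32767 ≈ 0.992.

0.992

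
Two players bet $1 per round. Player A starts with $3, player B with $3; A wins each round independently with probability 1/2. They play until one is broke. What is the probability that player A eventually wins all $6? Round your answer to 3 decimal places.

With a fair step, P(i) = ½P(i−1) + ½P(i+1) with P(0)=0, P(6)=1 has the linear solution P(i) = i/6.
P(3) = 3/6 = 1/2 ≈ 0.500.

0.500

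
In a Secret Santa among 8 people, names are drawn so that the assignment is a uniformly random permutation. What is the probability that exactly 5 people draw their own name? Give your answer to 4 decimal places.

0.0028

Choose which 5 of the 8 are fixed: C(8,5) = 56 ways.
The remaining 3 must have no fixed point: D(3) = 2.
P = 56·2/40320 = 1/360 ≈ 0.0028.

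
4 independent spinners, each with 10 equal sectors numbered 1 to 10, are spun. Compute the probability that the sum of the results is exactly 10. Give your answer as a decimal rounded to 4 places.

0.0084

There are 10^4 = 10000 equally likely outcomes.
The number of ordered 4-tuples from {1,…,10} summing to 10 is 84.
P(sum = 10) = 84/10000 = 21/2500 ≈ 0.0084.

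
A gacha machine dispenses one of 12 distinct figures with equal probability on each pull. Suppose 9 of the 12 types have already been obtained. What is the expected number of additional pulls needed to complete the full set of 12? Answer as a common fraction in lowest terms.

Starting from 9 distinct types, each trial gives a new one with probability (12−i)/12 when i types are held, so the wait for the next new type is 12/(12−i).
E = 12/3 + 12/2 + 12/1 = 22.

22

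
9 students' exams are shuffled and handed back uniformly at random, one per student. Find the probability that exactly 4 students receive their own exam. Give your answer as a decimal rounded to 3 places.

Choose which 4 of the 9 are fixed: C(9,4) = 126 ways.
The remaining 5 must have no fixed point: D(5) = 44.
P = 126·44/362880 = 11/720 ≈ 0.015.

0.015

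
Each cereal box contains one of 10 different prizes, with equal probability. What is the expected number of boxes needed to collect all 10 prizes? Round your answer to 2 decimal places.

After i distinct types are collected, each trial gives a new one with probability (10−i)/10, so the expected wait for the next new type is 10/(10−i).
E = 10/10 + 10/9 + 10/8 + 10/7 + 10/6 + 10/5 + 10/4 + 10/3 + 10/2 + 10/1 = 7381/252 ≈ 29.29.

29.29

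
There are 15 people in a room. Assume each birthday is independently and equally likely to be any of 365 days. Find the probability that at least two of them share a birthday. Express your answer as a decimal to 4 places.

It's easier to compute the probability that all 15 are distinct.
P(all distinct) = 365/365 · 364/365 · ··· · 351/365 ≈ 0.7471.
So the probability of at least one match is 1 − 0.7471 = 0.2529.

0.2529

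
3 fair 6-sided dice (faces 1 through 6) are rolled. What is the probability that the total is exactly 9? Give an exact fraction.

25/216

There are 6^3 = 216 equally likely outcomes.
The number of ordered 3-tuples from {1,…,6} summing to 9 is 25.
P(sum = 9) = 25/216.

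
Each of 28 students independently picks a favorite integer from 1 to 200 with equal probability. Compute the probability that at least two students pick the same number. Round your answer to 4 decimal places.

0.8624

It's easier to compute the probability that all 28 are distinct.
P(all distinct) = 200/200 · 199/200 · ··· · 173/200 ≈ 0.1376.
So the probability of at least one match is 1 − 0.1376 = 0.8624.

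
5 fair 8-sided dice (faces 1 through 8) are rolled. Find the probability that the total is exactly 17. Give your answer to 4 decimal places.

0.0449

There are 8^5 = 32768 equally likely outcomes.
The number of ordered 5-tuples from {1,…,8} summing to 17 is 1470.
P(sum = 17) = 1470/32768 = 735/16384 ≈ 0.0449.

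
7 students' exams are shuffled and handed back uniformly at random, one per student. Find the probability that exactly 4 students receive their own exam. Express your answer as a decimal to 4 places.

Choose which 4 of the 7 are fixed: C(7,4) = 35 ways.
The remaining 3 must have no fixed point: D(3) = 2.
P = 35·2/5040 = 1/72 ≈ 0.0139.

0.0139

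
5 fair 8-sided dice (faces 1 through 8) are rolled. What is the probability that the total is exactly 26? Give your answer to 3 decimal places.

0.061

There are 8^5 = 32768 equally likely outcomes.
The number of ordered 5-tuples from {1,…,8} summing to 26 is 2010.
P(sum = 26) = 2010/32768 = 1005/16384 ≈ 0.061.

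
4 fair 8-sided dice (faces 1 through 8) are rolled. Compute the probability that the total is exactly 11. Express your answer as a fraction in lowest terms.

15/512

There are 8^4 = 4096 equally likely outcomes.
The number of ordered 4-tuples from {1,…,8} summing to 11 is 120.
P(sum = 11) = 120/4096 = 15/512.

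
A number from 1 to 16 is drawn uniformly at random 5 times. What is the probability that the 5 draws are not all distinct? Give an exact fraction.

4097/8192

P(all 5 different) = 16/16 · 15/16 · ··· · 12/16 = 4095/8192.
P(at least two equal) = 1 − 4095/8192 = 4097/8192.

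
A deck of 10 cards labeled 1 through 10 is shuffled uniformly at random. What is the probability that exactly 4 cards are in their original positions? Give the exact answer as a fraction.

53/3456

Choose which 4 of the 10 are fixed: C(10,4) = 210 ways.
The remaining 6 must have no fixed point: D(6) = 265.
P = 210·265/3628800 = 53/3456.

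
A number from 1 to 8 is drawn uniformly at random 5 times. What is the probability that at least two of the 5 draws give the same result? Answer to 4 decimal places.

P(all 5 different) = 8/8 · 7/8 · ··· · 4/8 ≈ 0.2051.
P(at least two equal) = 1 − 0.2051 = 0.7949.

0.7949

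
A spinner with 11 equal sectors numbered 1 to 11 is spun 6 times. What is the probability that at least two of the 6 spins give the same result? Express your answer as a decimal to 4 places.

P(all 6 different) = 11/11 · 10/11 · ··· · 6/11 ≈ 0.1878.
P(at least two equal) = 1 − 0.1878 = 0.8122.

0.8122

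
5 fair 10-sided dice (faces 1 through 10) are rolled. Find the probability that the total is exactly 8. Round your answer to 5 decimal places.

0.00035

There are 10^5 = 100000 equally likely outcomes.
The number of ordered 5-tuples from {1,…,10} summing to 8 is 35.
P(sum = 8) = 35/100000 = 7/20000 ≈ 0.00035.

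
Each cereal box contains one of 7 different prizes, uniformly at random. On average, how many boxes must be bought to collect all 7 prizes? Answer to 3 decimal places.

18.150

After i distinct types are collected, each trial gives a new one with probability (7−i)/7, so the expected wait for the next new type is 7/(7−i).
E = 7/7 + 7/6 + 7/5 + 7/4 + 7/3 + 7/2 + 7/1 = 363/20 ≈ 18.150.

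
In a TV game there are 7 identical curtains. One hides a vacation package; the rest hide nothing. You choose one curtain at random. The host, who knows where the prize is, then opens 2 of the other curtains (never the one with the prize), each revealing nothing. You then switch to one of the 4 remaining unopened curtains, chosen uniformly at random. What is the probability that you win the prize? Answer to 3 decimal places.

0.214

Your original curtain holds the prize with probability 1/7, so the other 6 collectively hold it with probability 6/7.
The host can always find 2 empty curtains to open, so the reveals don't change that 6/7; it is now spread over the 4 remaining unopened curtains.
P(win by switching) = (6/7) · (1/4) = 3/14 ≈ 0.214.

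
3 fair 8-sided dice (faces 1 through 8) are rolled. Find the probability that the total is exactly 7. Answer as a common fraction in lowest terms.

There are 8^3 = 512 equally likely outcomes.
The number of ordered 3-tuples from {1,…,8} summing to 7 is 15.
P(sum = 7) = 15/512.

15/512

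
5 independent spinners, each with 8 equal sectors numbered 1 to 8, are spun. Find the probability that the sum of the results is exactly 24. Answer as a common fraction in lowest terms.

595/8192

There are 8^5 = 32768 equally likely outcomes.
The number of ordered 5-tuples from {1,…,8} summing to 24 is 2380.
P(sum = 24) = 2380/32768 = 595/8192.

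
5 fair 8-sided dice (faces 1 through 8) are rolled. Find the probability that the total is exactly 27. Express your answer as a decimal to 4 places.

0.0534

There are 8^5 = 32768 equally likely outcomes.
The number of ordered 5-tuples from {1,…,8} summing to 27 is 1750.
P(sum = 27) = 1750/32768 = 875/16384 ≈ 0.0534.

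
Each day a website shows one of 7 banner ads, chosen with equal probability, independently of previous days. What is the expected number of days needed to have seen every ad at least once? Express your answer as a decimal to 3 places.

18.150

After i distinct types are collected, each trial gives a new one with probability (7−i)/7, so the expected wait for the next new type is 7/(7−i).
E = 7/7 + 7/6 + 7/5 + 7/4 + 7/3 + 7/2 + 7/1 = 363/20 ≈ 18.150.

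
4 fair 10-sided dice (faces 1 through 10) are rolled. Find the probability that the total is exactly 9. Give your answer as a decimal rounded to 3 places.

There are 10^4 = 10000 equally likely outcomes.
The number of ordered 4-tuples from {1,…,10} summing to 9 is 56.
P(sum = 9) = 56/10000 = 7/1250 ≈ 0.006.

0.006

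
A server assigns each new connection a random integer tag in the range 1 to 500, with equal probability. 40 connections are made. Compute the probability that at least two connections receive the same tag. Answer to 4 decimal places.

It's easier to compute the probability that all 40 are distinct.
P(all distinct) = 500/500 · 499/500 · ··· · 461/500 ≈ 0.2013.
So the probability of at least one match is 1 − 0.2013 = 0.7987.

0.7987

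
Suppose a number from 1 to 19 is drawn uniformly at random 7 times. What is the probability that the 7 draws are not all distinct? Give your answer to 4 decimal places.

0.7159

P(all 7 different) = 19/19 · 18/19 · ··· · 13/19 ≈ 0.2841.
P(at least two equal) = 1 − 0.2841 = 0.7159.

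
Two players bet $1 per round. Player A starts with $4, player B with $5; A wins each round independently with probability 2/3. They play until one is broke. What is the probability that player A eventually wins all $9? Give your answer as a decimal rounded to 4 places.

0.9393

Let r = q/p = (1/3)/(2/3) = 1/2. The recurrence P(i) = p·P(i+1) + q·P(i−1) with P(0)=0, P(9)=1 gives P(i) = (1 − r^i)/(1 − r^9).
P(4) = (1 − (1/2)^4) / (1 − (1/2)^9) = 480/511 ≈ 0.9393.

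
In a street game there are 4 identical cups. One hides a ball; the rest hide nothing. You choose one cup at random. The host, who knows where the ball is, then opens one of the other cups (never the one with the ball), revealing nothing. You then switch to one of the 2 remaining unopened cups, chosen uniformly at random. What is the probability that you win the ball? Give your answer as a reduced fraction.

Your original cup holds the ball with probability 1/4, so the other 3 collectively hold it with probability 3/4.
The host can always find an empty cup to open, so this doesn't change that 3/4; it is now spread over the 2 remaining unopened cups.
P(win by switching) = (3/4) · (1/2) = 3/8.

3/8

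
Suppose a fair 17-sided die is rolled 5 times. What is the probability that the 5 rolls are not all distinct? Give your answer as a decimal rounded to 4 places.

0.4770

P(all 5 different) = 17/17 · 16/17 · ··· · 13/17 ≈ 0.5230.
P(at least two equal) = 1 − 0.5230 = 0.4770.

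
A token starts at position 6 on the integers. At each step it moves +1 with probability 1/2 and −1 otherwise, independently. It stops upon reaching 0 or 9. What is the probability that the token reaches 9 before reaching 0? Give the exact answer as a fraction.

2/3

With a fair step, P(i) = ½P(i−1) + ½P(i+1) with P(0)=0, P(9)=1 has the linear solution P(i) = i/9.
P(6) = 6/9 = 2/3.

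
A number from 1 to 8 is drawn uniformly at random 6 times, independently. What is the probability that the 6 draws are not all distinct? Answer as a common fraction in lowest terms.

P(all 6 different) = 8/8 · 7/8 · ··· · 3/8 = 315/4096.
P(at least two equal) = 1 − 315/4096 = 3781/4096.

3781/4096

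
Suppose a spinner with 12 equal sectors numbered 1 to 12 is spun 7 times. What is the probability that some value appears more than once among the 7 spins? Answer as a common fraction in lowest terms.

3071/3456

P(all 7 different) = 12/12 · 11/12 · ··· · 6/12 = 385/3456.
P(at least two equal) = 1 − 385/3456 = 3071/3456.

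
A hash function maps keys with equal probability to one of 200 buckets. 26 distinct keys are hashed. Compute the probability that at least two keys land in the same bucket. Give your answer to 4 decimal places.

It's easier to compute the probability that all 26 are distinct.
P(all distinct) = 200/200 · 199/200 · ··· · 175/200 ≈ 0.1829.
So the probability of at least one match is 1 − 0.1829 = 0.8171.

0.8171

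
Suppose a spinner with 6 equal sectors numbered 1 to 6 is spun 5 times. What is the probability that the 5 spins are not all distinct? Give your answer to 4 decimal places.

0.9074

P(all 5 different) = 6/6 · 5/6 · ··· · 2/6 ≈ 0.0926.
P(at least two equal) = 1 − 0.0926 = 0.9074.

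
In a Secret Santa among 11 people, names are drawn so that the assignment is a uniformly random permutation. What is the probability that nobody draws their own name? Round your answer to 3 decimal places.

0.368

This is the derangement probability: permutations of 11 with no fixed point.
D(11) = 11! · (1 − 1/1! + 1/2! − ··· + (−1)^11/11!) = 14684570.
P = 14684570/39916800 = 1468457/3991680 ≈ 0.368.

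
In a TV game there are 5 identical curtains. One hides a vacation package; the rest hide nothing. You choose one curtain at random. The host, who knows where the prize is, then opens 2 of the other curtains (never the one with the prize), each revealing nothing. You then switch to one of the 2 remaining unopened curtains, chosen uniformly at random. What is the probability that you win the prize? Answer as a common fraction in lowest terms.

Your original curtain holds the prize with probability 1/5, so the other 4 collectively hold it with probability 4/5.
The host can always find 2 empty curtains to open, so the reveals don't change that 4/5; it is now spread over the 2 remaining unopened curtains.
P(win by switching) = (4/5) · (1/2) = 2/5.

2/5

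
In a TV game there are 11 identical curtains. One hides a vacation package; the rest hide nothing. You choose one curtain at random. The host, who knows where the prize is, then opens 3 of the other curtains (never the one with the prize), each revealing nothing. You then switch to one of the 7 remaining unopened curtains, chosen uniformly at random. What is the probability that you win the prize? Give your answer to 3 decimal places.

0.130

Your original curtain holds the prize with probability 1/11, so the other 10 collectively hold it with probability 10/11.
The host can always find 3 empty curtains to open, so the reveals don't change that 10/11; it is now spread over the 7 remaining unopened curtains.
P(win by switching) = (10/11) · (1/7) = 10/77 ≈ 0.130.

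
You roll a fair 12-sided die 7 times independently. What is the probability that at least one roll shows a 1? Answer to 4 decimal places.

0.4561

P(no roll shows a 1) = (11/12)^7 ≈ 0.5439.
P(at least one) = 1 − 0.5439 = 0.4561.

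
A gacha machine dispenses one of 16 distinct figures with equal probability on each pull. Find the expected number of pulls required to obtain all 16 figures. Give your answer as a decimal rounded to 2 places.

54.09

After i distinct types are collected, each trial gives a new one with probability (16−i)/16, so the expected wait for the next new type is 16/(16−i).
E = 16/16 + 16/15 + 16/14 + 16/13 + 16/12 + 16/11 + 16/10 + 16/9 + 16/8 + 16/7 + 16/6 + 16/5 + 16/4 + 16/3 + 16/2 + 16/1 = 2436559/45045 ≈ 54.09.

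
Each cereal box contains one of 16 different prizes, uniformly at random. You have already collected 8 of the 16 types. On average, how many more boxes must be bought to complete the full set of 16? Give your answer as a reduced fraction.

1522/35

Starting from 8 distinct types, each trial gives a new one with probability (16−i)/16 when i types are held, so the wait for the next new type is 16/(16−i).
E = 16/8 + 16/7 + 16/6 + 16/5 + 16/4 + 16/3 + 16/2 + 16/1 = 1522/35.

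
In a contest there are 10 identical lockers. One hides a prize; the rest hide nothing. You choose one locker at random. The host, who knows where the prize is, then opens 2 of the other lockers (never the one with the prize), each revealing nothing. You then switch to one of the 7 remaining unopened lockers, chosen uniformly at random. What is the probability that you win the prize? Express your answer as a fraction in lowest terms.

9/70

Your original locker holds the prize with probability 1/10, so the other 9 collectively hold it with probability 9/10.
The host can always find 2 empty lockers to open, so the reveals don't change that 9/10; it is now spread over the 7 remaining unopened lockers.
P(win by switching) = (9/10) · (1/7) = 9/70.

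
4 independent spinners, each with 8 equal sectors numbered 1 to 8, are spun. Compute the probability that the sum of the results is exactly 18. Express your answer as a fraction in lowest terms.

There are 8^4 = 4096 equally likely outcomes.
The number of ordered 4-tuples from {1,…,8} summing to 18 is 344.
P(sum = 18) = 344/4096 = 43/512.

43/512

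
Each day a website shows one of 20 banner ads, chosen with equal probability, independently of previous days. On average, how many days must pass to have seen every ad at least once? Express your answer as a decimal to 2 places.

71.95

After i distinct types are collected, each trial gives a new one with probability (20−i)/20, so the expected wait for the next new type is 20/(20−i).
E = 20/20 + 20/19 + 20/18 + 20/17 + 20/16 + 20/15 + 20/14 + 20/13 + 20/12 + 20/11 + 20/10 + 20/9 + 20/8 + 20/7 + 20/6 + 20/5 + 20/4 + 20/3 + 20/2 + 20/1 = 279175675/3879876 ≈ 71.95.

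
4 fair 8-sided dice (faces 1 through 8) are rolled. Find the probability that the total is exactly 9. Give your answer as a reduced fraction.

There are 8^4 = 4096 equally likely outcomes.
The number of ordered 4-tuples from {1,…,8} summing to 9 is 56.
P(sum = 9) = 56/4096 = 7/512.

7/512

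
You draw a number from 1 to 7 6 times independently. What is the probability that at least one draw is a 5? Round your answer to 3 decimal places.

0.603

P(no draw is a 5) = (6/7)^6 ≈ 0.397.
P(at least one) = 1 − 0.397 = 0.603.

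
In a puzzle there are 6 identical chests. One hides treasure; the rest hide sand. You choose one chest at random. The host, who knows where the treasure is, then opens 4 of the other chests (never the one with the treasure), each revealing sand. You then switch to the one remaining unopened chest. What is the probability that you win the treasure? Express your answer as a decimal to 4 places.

Your original chest holds the treasure with probability 1/6, so the other 5 collectively hold it with probability 5/6.
The host can always find 4 empty chests to open, so the reveals don't change that 5/6; it is now spread over the 1 remaining unopened chest.
P(win by switching) = (5/6) · (1/1) = 5/6 ≈ 0.8333.

0.8333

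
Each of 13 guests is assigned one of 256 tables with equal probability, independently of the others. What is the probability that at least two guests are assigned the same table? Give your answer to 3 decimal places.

It's easier to compute the probability that all 13 are distinct.
P(all distinct) = 256/256 · 255/256 · ··· · 244/256 ≈ 0.734.
So the probability of at least one match is 1 − 0.734 = 0.266.

0.266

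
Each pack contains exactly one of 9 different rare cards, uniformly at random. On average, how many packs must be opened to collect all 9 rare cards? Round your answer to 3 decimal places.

After i distinct types are collected, each trial gives a new one with probability (9−i)/9, so the expected wait for the next new type is 9/(9−i).
E = 9/9 + 9/8 + 9/7 + 9/6 + 9/5 + 9/4 + 9/3 + 9/2 + 9/1 = 7129/280 ≈ 25.461.

25.461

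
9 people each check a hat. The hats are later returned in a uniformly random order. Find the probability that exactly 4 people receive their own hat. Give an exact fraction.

Choose which 4 of the 9 are fixed: C(9,4) = 126 ways.
The remaining 5 must have no fixed point: D(5) = 44.
P = 126·44/362880 = 11/720.

11/720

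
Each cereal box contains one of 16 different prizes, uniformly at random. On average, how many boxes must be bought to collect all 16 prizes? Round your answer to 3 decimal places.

54.092

After i distinct types are collected, each trial gives a new one with probability (16−i)/16, so the expected wait for the next new type is 16/(16−i).
E = 16/16 + 16/15 + 16/14 + 16/13 + 16/12 + 16/11 + 16/10 + 16/9 + 16/8 + 16/7 + 16/6 + 16/5 + 16/4 + 16/3 + 16/2 + 16/1 = 2436559/45045 ≈ 54.092.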